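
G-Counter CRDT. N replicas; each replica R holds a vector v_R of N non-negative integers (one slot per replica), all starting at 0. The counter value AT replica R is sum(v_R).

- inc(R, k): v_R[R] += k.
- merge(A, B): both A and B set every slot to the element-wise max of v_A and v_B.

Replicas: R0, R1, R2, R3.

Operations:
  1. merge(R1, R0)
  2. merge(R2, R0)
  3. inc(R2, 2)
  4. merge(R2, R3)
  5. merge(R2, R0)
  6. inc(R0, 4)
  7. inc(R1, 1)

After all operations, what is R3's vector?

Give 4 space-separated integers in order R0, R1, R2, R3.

Answer: 0 0 2 0

Derivation:
Op 1: merge R1<->R0 -> R1=(0,0,0,0) R0=(0,0,0,0)
Op 2: merge R2<->R0 -> R2=(0,0,0,0) R0=(0,0,0,0)
Op 3: inc R2 by 2 -> R2=(0,0,2,0) value=2
Op 4: merge R2<->R3 -> R2=(0,0,2,0) R3=(0,0,2,0)
Op 5: merge R2<->R0 -> R2=(0,0,2,0) R0=(0,0,2,0)
Op 6: inc R0 by 4 -> R0=(4,0,2,0) value=6
Op 7: inc R1 by 1 -> R1=(0,1,0,0) value=1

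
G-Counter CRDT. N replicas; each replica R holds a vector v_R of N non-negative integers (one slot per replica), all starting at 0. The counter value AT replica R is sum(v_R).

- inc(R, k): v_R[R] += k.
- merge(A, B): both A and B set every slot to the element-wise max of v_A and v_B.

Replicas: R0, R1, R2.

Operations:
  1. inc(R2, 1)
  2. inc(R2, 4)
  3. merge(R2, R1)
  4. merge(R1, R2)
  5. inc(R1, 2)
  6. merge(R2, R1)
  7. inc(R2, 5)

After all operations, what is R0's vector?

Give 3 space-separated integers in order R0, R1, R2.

Answer: 0 0 0

Derivation:
Op 1: inc R2 by 1 -> R2=(0,0,1) value=1
Op 2: inc R2 by 4 -> R2=(0,0,5) value=5
Op 3: merge R2<->R1 -> R2=(0,0,5) R1=(0,0,5)
Op 4: merge R1<->R2 -> R1=(0,0,5) R2=(0,0,5)
Op 5: inc R1 by 2 -> R1=(0,2,5) value=7
Op 6: merge R2<->R1 -> R2=(0,2,5) R1=(0,2,5)
Op 7: inc R2 by 5 -> R2=(0,2,10) value=12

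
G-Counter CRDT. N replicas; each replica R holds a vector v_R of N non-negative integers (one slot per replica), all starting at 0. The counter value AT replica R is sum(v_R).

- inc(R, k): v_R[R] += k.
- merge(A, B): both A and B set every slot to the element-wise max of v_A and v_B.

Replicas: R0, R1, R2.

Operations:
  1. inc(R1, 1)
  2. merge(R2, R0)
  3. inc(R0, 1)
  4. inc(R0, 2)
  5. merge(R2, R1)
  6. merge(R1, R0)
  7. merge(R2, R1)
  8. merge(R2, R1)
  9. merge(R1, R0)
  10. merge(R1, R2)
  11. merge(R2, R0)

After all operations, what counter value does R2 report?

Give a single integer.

Answer: 4

Derivation:
Op 1: inc R1 by 1 -> R1=(0,1,0) value=1
Op 2: merge R2<->R0 -> R2=(0,0,0) R0=(0,0,0)
Op 3: inc R0 by 1 -> R0=(1,0,0) value=1
Op 4: inc R0 by 2 -> R0=(3,0,0) value=3
Op 5: merge R2<->R1 -> R2=(0,1,0) R1=(0,1,0)
Op 6: merge R1<->R0 -> R1=(3,1,0) R0=(3,1,0)
Op 7: merge R2<->R1 -> R2=(3,1,0) R1=(3,1,0)
Op 8: merge R2<->R1 -> R2=(3,1,0) R1=(3,1,0)
Op 9: merge R1<->R0 -> R1=(3,1,0) R0=(3,1,0)
Op 10: merge R1<->R2 -> R1=(3,1,0) R2=(3,1,0)
Op 11: merge R2<->R0 -> R2=(3,1,0) R0=(3,1,0)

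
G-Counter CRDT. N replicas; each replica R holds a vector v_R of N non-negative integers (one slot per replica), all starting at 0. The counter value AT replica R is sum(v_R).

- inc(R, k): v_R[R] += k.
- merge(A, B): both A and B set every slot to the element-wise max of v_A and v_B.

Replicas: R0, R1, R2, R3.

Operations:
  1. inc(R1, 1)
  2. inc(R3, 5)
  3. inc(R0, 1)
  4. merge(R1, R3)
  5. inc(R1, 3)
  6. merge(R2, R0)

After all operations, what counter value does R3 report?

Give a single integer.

Answer: 6

Derivation:
Op 1: inc R1 by 1 -> R1=(0,1,0,0) value=1
Op 2: inc R3 by 5 -> R3=(0,0,0,5) value=5
Op 3: inc R0 by 1 -> R0=(1,0,0,0) value=1
Op 4: merge R1<->R3 -> R1=(0,1,0,5) R3=(0,1,0,5)
Op 5: inc R1 by 3 -> R1=(0,4,0,5) value=9
Op 6: merge R2<->R0 -> R2=(1,0,0,0) R0=(1,0,0,0)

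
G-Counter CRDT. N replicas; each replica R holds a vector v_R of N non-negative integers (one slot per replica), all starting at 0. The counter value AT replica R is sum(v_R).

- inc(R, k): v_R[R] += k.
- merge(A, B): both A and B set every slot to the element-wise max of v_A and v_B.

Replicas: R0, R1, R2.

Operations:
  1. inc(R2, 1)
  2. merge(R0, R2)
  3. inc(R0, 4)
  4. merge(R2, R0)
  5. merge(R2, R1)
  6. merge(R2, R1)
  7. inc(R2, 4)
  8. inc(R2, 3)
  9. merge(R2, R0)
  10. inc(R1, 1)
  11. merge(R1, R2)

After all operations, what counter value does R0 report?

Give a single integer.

Answer: 12

Derivation:
Op 1: inc R2 by 1 -> R2=(0,0,1) value=1
Op 2: merge R0<->R2 -> R0=(0,0,1) R2=(0,0,1)
Op 3: inc R0 by 4 -> R0=(4,0,1) value=5
Op 4: merge R2<->R0 -> R2=(4,0,1) R0=(4,0,1)
Op 5: merge R2<->R1 -> R2=(4,0,1) R1=(4,0,1)
Op 6: merge R2<->R1 -> R2=(4,0,1) R1=(4,0,1)
Op 7: inc R2 by 4 -> R2=(4,0,5) value=9
Op 8: inc R2 by 3 -> R2=(4,0,8) value=12
Op 9: merge R2<->R0 -> R2=(4,0,8) R0=(4,0,8)
Op 10: inc R1 by 1 -> R1=(4,1,1) value=6
Op 11: merge R1<->R2 -> R1=(4,1,8) R2=(4,1,8)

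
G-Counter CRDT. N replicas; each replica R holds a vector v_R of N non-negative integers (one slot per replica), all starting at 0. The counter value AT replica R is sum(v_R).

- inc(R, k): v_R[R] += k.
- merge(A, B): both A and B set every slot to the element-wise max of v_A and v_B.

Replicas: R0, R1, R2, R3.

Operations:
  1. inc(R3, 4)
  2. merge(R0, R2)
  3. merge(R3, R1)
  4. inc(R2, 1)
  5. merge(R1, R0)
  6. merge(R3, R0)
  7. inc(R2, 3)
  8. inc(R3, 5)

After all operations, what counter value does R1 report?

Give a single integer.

Answer: 4

Derivation:
Op 1: inc R3 by 4 -> R3=(0,0,0,4) value=4
Op 2: merge R0<->R2 -> R0=(0,0,0,0) R2=(0,0,0,0)
Op 3: merge R3<->R1 -> R3=(0,0,0,4) R1=(0,0,0,4)
Op 4: inc R2 by 1 -> R2=(0,0,1,0) value=1
Op 5: merge R1<->R0 -> R1=(0,0,0,4) R0=(0,0,0,4)
Op 6: merge R3<->R0 -> R3=(0,0,0,4) R0=(0,0,0,4)
Op 7: inc R2 by 3 -> R2=(0,0,4,0) value=4
Op 8: inc R3 by 5 -> R3=(0,0,0,9) value=9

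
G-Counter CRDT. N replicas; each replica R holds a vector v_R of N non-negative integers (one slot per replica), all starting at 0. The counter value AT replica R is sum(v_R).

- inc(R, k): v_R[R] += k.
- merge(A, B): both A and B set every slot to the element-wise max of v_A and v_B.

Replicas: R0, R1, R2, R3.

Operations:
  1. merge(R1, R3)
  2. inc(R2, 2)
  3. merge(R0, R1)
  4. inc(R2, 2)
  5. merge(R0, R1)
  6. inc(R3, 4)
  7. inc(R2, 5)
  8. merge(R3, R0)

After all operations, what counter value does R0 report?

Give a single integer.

Op 1: merge R1<->R3 -> R1=(0,0,0,0) R3=(0,0,0,0)
Op 2: inc R2 by 2 -> R2=(0,0,2,0) value=2
Op 3: merge R0<->R1 -> R0=(0,0,0,0) R1=(0,0,0,0)
Op 4: inc R2 by 2 -> R2=(0,0,4,0) value=4
Op 5: merge R0<->R1 -> R0=(0,0,0,0) R1=(0,0,0,0)
Op 6: inc R3 by 4 -> R3=(0,0,0,4) value=4
Op 7: inc R2 by 5 -> R2=(0,0,9,0) value=9
Op 8: merge R3<->R0 -> R3=(0,0,0,4) R0=(0,0,0,4)

Answer: 4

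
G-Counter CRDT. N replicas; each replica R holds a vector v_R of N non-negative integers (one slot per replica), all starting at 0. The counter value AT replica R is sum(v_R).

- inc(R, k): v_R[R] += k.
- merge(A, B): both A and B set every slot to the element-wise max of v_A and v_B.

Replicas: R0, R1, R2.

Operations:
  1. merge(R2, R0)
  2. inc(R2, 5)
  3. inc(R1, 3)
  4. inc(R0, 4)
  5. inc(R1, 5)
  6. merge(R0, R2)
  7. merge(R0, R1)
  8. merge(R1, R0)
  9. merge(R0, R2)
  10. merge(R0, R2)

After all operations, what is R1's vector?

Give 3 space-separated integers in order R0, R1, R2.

Op 1: merge R2<->R0 -> R2=(0,0,0) R0=(0,0,0)
Op 2: inc R2 by 5 -> R2=(0,0,5) value=5
Op 3: inc R1 by 3 -> R1=(0,3,0) value=3
Op 4: inc R0 by 4 -> R0=(4,0,0) value=4
Op 5: inc R1 by 5 -> R1=(0,8,0) value=8
Op 6: merge R0<->R2 -> R0=(4,0,5) R2=(4,0,5)
Op 7: merge R0<->R1 -> R0=(4,8,5) R1=(4,8,5)
Op 8: merge R1<->R0 -> R1=(4,8,5) R0=(4,8,5)
Op 9: merge R0<->R2 -> R0=(4,8,5) R2=(4,8,5)
Op 10: merge R0<->R2 -> R0=(4,8,5) R2=(4,8,5)

Answer: 4 8 5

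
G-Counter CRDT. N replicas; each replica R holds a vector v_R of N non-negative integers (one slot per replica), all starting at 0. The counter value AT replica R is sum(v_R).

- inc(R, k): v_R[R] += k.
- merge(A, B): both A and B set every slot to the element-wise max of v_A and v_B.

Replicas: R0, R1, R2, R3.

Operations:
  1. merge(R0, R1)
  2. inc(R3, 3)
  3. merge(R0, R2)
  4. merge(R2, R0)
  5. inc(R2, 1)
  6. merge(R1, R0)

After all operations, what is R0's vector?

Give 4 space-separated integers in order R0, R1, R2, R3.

Answer: 0 0 0 0

Derivation:
Op 1: merge R0<->R1 -> R0=(0,0,0,0) R1=(0,0,0,0)
Op 2: inc R3 by 3 -> R3=(0,0,0,3) value=3
Op 3: merge R0<->R2 -> R0=(0,0,0,0) R2=(0,0,0,0)
Op 4: merge R2<->R0 -> R2=(0,0,0,0) R0=(0,0,0,0)
Op 5: inc R2 by 1 -> R2=(0,0,1,0) value=1
Op 6: merge R1<->R0 -> R1=(0,0,0,0) R0=(0,0,0,0)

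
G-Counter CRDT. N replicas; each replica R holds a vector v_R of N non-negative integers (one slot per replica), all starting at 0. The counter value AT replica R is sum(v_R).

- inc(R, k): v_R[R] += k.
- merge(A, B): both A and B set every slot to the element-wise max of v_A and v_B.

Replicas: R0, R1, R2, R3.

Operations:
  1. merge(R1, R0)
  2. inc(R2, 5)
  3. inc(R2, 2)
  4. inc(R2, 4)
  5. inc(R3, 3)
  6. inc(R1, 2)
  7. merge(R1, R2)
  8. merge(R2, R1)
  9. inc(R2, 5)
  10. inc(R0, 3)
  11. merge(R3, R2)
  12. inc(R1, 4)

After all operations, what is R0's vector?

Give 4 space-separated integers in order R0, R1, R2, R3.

Op 1: merge R1<->R0 -> R1=(0,0,0,0) R0=(0,0,0,0)
Op 2: inc R2 by 5 -> R2=(0,0,5,0) value=5
Op 3: inc R2 by 2 -> R2=(0,0,7,0) value=7
Op 4: inc R2 by 4 -> R2=(0,0,11,0) value=11
Op 5: inc R3 by 3 -> R3=(0,0,0,3) value=3
Op 6: inc R1 by 2 -> R1=(0,2,0,0) value=2
Op 7: merge R1<->R2 -> R1=(0,2,11,0) R2=(0,2,11,0)
Op 8: merge R2<->R1 -> R2=(0,2,11,0) R1=(0,2,11,0)
Op 9: inc R2 by 5 -> R2=(0,2,16,0) value=18
Op 10: inc R0 by 3 -> R0=(3,0,0,0) value=3
Op 11: merge R3<->R2 -> R3=(0,2,16,3) R2=(0,2,16,3)
Op 12: inc R1 by 4 -> R1=(0,6,11,0) value=17

Answer: 3 0 0 0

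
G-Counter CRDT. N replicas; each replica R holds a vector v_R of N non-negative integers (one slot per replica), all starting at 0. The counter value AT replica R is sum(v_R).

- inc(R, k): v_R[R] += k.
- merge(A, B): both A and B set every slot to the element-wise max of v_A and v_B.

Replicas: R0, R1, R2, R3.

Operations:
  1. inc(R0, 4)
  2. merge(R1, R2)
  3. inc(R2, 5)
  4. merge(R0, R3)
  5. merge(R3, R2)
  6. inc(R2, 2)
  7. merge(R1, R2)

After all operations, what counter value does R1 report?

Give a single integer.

Answer: 11

Derivation:
Op 1: inc R0 by 4 -> R0=(4,0,0,0) value=4
Op 2: merge R1<->R2 -> R1=(0,0,0,0) R2=(0,0,0,0)
Op 3: inc R2 by 5 -> R2=(0,0,5,0) value=5
Op 4: merge R0<->R3 -> R0=(4,0,0,0) R3=(4,0,0,0)
Op 5: merge R3<->R2 -> R3=(4,0,5,0) R2=(4,0,5,0)
Op 6: inc R2 by 2 -> R2=(4,0,7,0) value=11
Op 7: merge R1<->R2 -> R1=(4,0,7,0) R2=(4,0,7,0)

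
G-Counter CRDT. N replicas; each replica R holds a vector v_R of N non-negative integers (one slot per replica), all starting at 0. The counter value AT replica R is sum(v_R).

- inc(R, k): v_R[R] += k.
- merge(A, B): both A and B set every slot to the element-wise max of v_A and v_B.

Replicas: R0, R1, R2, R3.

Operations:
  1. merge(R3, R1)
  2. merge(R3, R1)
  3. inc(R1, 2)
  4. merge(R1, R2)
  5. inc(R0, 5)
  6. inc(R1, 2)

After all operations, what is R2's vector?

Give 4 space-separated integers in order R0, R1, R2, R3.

Answer: 0 2 0 0

Derivation:
Op 1: merge R3<->R1 -> R3=(0,0,0,0) R1=(0,0,0,0)
Op 2: merge R3<->R1 -> R3=(0,0,0,0) R1=(0,0,0,0)
Op 3: inc R1 by 2 -> R1=(0,2,0,0) value=2
Op 4: merge R1<->R2 -> R1=(0,2,0,0) R2=(0,2,0,0)
Op 5: inc R0 by 5 -> R0=(5,0,0,0) value=5
Op 6: inc R1 by 2 -> R1=(0,4,0,0) value=4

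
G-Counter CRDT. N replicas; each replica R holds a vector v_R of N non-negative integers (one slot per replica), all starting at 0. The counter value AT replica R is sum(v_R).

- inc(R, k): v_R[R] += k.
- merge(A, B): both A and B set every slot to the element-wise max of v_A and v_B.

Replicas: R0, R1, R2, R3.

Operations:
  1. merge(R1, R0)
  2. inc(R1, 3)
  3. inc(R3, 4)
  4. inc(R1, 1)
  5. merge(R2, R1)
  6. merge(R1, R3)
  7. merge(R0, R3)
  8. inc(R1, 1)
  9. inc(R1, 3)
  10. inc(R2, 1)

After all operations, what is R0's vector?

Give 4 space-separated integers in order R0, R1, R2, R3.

Answer: 0 4 0 4

Derivation:
Op 1: merge R1<->R0 -> R1=(0,0,0,0) R0=(0,0,0,0)
Op 2: inc R1 by 3 -> R1=(0,3,0,0) value=3
Op 3: inc R3 by 4 -> R3=(0,0,0,4) value=4
Op 4: inc R1 by 1 -> R1=(0,4,0,0) value=4
Op 5: merge R2<->R1 -> R2=(0,4,0,0) R1=(0,4,0,0)
Op 6: merge R1<->R3 -> R1=(0,4,0,4) R3=(0,4,0,4)
Op 7: merge R0<->R3 -> R0=(0,4,0,4) R3=(0,4,0,4)
Op 8: inc R1 by 1 -> R1=(0,5,0,4) value=9
Op 9: inc R1 by 3 -> R1=(0,8,0,4) value=12
Op 10: inc R2 by 1 -> R2=(0,4,1,0) value=5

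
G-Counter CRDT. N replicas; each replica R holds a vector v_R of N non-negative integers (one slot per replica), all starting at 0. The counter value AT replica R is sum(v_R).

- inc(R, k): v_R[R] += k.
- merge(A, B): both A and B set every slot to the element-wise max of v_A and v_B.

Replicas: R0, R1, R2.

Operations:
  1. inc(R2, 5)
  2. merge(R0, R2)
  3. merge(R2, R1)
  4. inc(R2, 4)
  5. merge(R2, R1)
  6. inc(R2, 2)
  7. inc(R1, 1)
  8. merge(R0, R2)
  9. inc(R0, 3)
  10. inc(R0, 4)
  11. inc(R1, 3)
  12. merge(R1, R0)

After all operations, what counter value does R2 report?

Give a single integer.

Answer: 11

Derivation:
Op 1: inc R2 by 5 -> R2=(0,0,5) value=5
Op 2: merge R0<->R2 -> R0=(0,0,5) R2=(0,0,5)
Op 3: merge R2<->R1 -> R2=(0,0,5) R1=(0,0,5)
Op 4: inc R2 by 4 -> R2=(0,0,9) value=9
Op 5: merge R2<->R1 -> R2=(0,0,9) R1=(0,0,9)
Op 6: inc R2 by 2 -> R2=(0,0,11) value=11
Op 7: inc R1 by 1 -> R1=(0,1,9) value=10
Op 8: merge R0<->R2 -> R0=(0,0,11) R2=(0,0,11)
Op 9: inc R0 by 3 -> R0=(3,0,11) value=14
Op 10: inc R0 by 4 -> R0=(7,0,11) value=18
Op 11: inc R1 by 3 -> R1=(0,4,9) value=13
Op 12: merge R1<->R0 -> R1=(7,4,11) R0=(7,4,11)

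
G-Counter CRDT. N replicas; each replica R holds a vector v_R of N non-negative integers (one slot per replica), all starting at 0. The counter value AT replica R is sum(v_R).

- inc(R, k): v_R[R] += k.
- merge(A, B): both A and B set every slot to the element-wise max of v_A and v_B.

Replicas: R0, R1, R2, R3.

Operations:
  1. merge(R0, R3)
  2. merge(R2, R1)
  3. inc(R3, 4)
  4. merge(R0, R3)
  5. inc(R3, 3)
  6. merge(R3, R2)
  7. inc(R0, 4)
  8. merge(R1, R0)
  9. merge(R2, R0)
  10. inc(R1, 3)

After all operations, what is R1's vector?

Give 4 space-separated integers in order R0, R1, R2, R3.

Op 1: merge R0<->R3 -> R0=(0,0,0,0) R3=(0,0,0,0)
Op 2: merge R2<->R1 -> R2=(0,0,0,0) R1=(0,0,0,0)
Op 3: inc R3 by 4 -> R3=(0,0,0,4) value=4
Op 4: merge R0<->R3 -> R0=(0,0,0,4) R3=(0,0,0,4)
Op 5: inc R3 by 3 -> R3=(0,0,0,7) value=7
Op 6: merge R3<->R2 -> R3=(0,0,0,7) R2=(0,0,0,7)
Op 7: inc R0 by 4 -> R0=(4,0,0,4) value=8
Op 8: merge R1<->R0 -> R1=(4,0,0,4) R0=(4,0,0,4)
Op 9: merge R2<->R0 -> R2=(4,0,0,7) R0=(4,0,0,7)
Op 10: inc R1 by 3 -> R1=(4,3,0,4) value=11

Answer: 4 3 0 4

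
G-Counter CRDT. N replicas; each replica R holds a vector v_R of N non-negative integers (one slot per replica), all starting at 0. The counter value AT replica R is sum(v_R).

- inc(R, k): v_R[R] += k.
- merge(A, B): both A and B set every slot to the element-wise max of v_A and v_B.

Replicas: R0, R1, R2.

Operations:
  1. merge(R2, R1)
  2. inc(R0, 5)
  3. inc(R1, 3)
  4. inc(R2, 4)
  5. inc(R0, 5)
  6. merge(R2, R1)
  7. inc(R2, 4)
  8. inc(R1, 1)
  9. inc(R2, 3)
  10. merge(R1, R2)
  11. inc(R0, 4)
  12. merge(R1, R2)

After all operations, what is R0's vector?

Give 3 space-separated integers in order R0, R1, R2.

Op 1: merge R2<->R1 -> R2=(0,0,0) R1=(0,0,0)
Op 2: inc R0 by 5 -> R0=(5,0,0) value=5
Op 3: inc R1 by 3 -> R1=(0,3,0) value=3
Op 4: inc R2 by 4 -> R2=(0,0,4) value=4
Op 5: inc R0 by 5 -> R0=(10,0,0) value=10
Op 6: merge R2<->R1 -> R2=(0,3,4) R1=(0,3,4)
Op 7: inc R2 by 4 -> R2=(0,3,8) value=11
Op 8: inc R1 by 1 -> R1=(0,4,4) value=8
Op 9: inc R2 by 3 -> R2=(0,3,11) value=14
Op 10: merge R1<->R2 -> R1=(0,4,11) R2=(0,4,11)
Op 11: inc R0 by 4 -> R0=(14,0,0) value=14
Op 12: merge R1<->R2 -> R1=(0,4,11) R2=(0,4,11)

Answer: 14 0 0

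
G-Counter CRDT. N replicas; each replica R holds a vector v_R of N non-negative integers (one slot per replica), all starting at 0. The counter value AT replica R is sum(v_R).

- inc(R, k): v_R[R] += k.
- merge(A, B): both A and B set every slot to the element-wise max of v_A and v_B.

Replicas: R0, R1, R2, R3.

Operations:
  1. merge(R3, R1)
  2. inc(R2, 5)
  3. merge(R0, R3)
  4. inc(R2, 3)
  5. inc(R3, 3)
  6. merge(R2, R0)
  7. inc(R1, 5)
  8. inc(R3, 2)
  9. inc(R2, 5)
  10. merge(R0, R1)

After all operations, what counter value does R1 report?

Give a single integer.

Answer: 13

Derivation:
Op 1: merge R3<->R1 -> R3=(0,0,0,0) R1=(0,0,0,0)
Op 2: inc R2 by 5 -> R2=(0,0,5,0) value=5
Op 3: merge R0<->R3 -> R0=(0,0,0,0) R3=(0,0,0,0)
Op 4: inc R2 by 3 -> R2=(0,0,8,0) value=8
Op 5: inc R3 by 3 -> R3=(0,0,0,3) value=3
Op 6: merge R2<->R0 -> R2=(0,0,8,0) R0=(0,0,8,0)
Op 7: inc R1 by 5 -> R1=(0,5,0,0) value=5
Op 8: inc R3 by 2 -> R3=(0,0,0,5) value=5
Op 9: inc R2 by 5 -> R2=(0,0,13,0) value=13
Op 10: merge R0<->R1 -> R0=(0,5,8,0) R1=(0,5,8,0)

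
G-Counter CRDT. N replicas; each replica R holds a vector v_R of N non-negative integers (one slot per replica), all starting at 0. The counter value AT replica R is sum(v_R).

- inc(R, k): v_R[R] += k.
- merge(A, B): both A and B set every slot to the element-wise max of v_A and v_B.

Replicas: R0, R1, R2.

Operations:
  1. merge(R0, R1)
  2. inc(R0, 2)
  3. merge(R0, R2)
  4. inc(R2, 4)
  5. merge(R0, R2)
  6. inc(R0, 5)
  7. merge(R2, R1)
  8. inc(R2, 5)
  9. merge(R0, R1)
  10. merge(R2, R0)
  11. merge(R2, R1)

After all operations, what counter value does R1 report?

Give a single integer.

Op 1: merge R0<->R1 -> R0=(0,0,0) R1=(0,0,0)
Op 2: inc R0 by 2 -> R0=(2,0,0) value=2
Op 3: merge R0<->R2 -> R0=(2,0,0) R2=(2,0,0)
Op 4: inc R2 by 4 -> R2=(2,0,4) value=6
Op 5: merge R0<->R2 -> R0=(2,0,4) R2=(2,0,4)
Op 6: inc R0 by 5 -> R0=(7,0,4) value=11
Op 7: merge R2<->R1 -> R2=(2,0,4) R1=(2,0,4)
Op 8: inc R2 by 5 -> R2=(2,0,9) value=11
Op 9: merge R0<->R1 -> R0=(7,0,4) R1=(7,0,4)
Op 10: merge R2<->R0 -> R2=(7,0,9) R0=(7,0,9)
Op 11: merge R2<->R1 -> R2=(7,0,9) R1=(7,0,9)

Answer: 16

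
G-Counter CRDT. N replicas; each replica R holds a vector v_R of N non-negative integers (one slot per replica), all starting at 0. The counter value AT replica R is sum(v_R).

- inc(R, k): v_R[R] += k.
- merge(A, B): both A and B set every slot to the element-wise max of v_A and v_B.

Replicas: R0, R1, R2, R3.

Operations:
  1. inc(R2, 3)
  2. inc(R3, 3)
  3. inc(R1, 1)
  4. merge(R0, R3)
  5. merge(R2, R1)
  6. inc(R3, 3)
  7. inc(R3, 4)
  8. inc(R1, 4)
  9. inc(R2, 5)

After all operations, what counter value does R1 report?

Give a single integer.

Answer: 8

Derivation:
Op 1: inc R2 by 3 -> R2=(0,0,3,0) value=3
Op 2: inc R3 by 3 -> R3=(0,0,0,3) value=3
Op 3: inc R1 by 1 -> R1=(0,1,0,0) value=1
Op 4: merge R0<->R3 -> R0=(0,0,0,3) R3=(0,0,0,3)
Op 5: merge R2<->R1 -> R2=(0,1,3,0) R1=(0,1,3,0)
Op 6: inc R3 by 3 -> R3=(0,0,0,6) value=6
Op 7: inc R3 by 4 -> R3=(0,0,0,10) value=10
Op 8: inc R1 by 4 -> R1=(0,5,3,0) value=8
Op 9: inc R2 by 5 -> R2=(0,1,8,0) value=9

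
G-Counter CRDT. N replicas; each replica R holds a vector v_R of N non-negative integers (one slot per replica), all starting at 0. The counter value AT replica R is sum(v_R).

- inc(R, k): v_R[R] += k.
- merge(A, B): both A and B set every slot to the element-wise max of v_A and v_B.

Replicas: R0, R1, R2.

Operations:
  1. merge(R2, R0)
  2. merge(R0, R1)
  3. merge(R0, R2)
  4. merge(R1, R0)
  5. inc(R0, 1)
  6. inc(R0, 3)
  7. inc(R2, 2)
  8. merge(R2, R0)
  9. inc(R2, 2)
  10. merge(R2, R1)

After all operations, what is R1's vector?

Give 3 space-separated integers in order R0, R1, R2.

Op 1: merge R2<->R0 -> R2=(0,0,0) R0=(0,0,0)
Op 2: merge R0<->R1 -> R0=(0,0,0) R1=(0,0,0)
Op 3: merge R0<->R2 -> R0=(0,0,0) R2=(0,0,0)
Op 4: merge R1<->R0 -> R1=(0,0,0) R0=(0,0,0)
Op 5: inc R0 by 1 -> R0=(1,0,0) value=1
Op 6: inc R0 by 3 -> R0=(4,0,0) value=4
Op 7: inc R2 by 2 -> R2=(0,0,2) value=2
Op 8: merge R2<->R0 -> R2=(4,0,2) R0=(4,0,2)
Op 9: inc R2 by 2 -> R2=(4,0,4) value=8
Op 10: merge R2<->R1 -> R2=(4,0,4) R1=(4,0,4)

Answer: 4 0 4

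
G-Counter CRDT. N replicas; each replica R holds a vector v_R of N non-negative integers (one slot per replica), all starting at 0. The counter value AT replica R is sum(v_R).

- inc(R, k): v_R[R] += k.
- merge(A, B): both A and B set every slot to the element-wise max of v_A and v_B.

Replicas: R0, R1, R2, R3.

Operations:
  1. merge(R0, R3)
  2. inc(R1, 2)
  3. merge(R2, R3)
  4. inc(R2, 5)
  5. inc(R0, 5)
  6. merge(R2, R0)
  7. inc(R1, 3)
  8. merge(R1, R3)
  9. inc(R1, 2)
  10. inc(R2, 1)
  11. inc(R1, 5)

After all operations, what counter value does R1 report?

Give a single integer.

Answer: 12

Derivation:
Op 1: merge R0<->R3 -> R0=(0,0,0,0) R3=(0,0,0,0)
Op 2: inc R1 by 2 -> R1=(0,2,0,0) value=2
Op 3: merge R2<->R3 -> R2=(0,0,0,0) R3=(0,0,0,0)
Op 4: inc R2 by 5 -> R2=(0,0,5,0) value=5
Op 5: inc R0 by 5 -> R0=(5,0,0,0) value=5
Op 6: merge R2<->R0 -> R2=(5,0,5,0) R0=(5,0,5,0)
Op 7: inc R1 by 3 -> R1=(0,5,0,0) value=5
Op 8: merge R1<->R3 -> R1=(0,5,0,0) R3=(0,5,0,0)
Op 9: inc R1 by 2 -> R1=(0,7,0,0) value=7
Op 10: inc R2 by 1 -> R2=(5,0,6,0) value=11
Op 11: inc R1 by 5 -> R1=(0,12,0,0) value=12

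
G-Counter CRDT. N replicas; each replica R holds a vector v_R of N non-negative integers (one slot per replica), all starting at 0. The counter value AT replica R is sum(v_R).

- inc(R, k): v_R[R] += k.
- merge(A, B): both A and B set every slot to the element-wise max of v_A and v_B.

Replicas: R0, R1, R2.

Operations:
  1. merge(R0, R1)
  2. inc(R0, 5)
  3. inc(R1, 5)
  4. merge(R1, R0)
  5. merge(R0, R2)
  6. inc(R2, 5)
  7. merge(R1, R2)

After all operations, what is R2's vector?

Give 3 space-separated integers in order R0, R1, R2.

Answer: 5 5 5

Derivation:
Op 1: merge R0<->R1 -> R0=(0,0,0) R1=(0,0,0)
Op 2: inc R0 by 5 -> R0=(5,0,0) value=5
Op 3: inc R1 by 5 -> R1=(0,5,0) value=5
Op 4: merge R1<->R0 -> R1=(5,5,0) R0=(5,5,0)
Op 5: merge R0<->R2 -> R0=(5,5,0) R2=(5,5,0)
Op 6: inc R2 by 5 -> R2=(5,5,5) value=15
Op 7: merge R1<->R2 -> R1=(5,5,5) R2=(5,5,5)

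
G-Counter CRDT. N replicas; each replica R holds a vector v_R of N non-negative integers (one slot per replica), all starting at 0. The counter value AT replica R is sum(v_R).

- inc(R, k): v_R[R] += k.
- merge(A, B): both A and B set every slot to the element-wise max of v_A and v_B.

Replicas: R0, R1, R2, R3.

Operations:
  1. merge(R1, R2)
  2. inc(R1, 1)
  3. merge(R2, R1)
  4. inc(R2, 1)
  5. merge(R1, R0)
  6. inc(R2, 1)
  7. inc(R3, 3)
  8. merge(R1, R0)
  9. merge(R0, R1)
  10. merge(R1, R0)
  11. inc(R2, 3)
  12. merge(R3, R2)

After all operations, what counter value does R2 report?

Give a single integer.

Op 1: merge R1<->R2 -> R1=(0,0,0,0) R2=(0,0,0,0)
Op 2: inc R1 by 1 -> R1=(0,1,0,0) value=1
Op 3: merge R2<->R1 -> R2=(0,1,0,0) R1=(0,1,0,0)
Op 4: inc R2 by 1 -> R2=(0,1,1,0) value=2
Op 5: merge R1<->R0 -> R1=(0,1,0,0) R0=(0,1,0,0)
Op 6: inc R2 by 1 -> R2=(0,1,2,0) value=3
Op 7: inc R3 by 3 -> R3=(0,0,0,3) value=3
Op 8: merge R1<->R0 -> R1=(0,1,0,0) R0=(0,1,0,0)
Op 9: merge R0<->R1 -> R0=(0,1,0,0) R1=(0,1,0,0)
Op 10: merge R1<->R0 -> R1=(0,1,0,0) R0=(0,1,0,0)
Op 11: inc R2 by 3 -> R2=(0,1,5,0) value=6
Op 12: merge R3<->R2 -> R3=(0,1,5,3) R2=(0,1,5,3)

Answer: 9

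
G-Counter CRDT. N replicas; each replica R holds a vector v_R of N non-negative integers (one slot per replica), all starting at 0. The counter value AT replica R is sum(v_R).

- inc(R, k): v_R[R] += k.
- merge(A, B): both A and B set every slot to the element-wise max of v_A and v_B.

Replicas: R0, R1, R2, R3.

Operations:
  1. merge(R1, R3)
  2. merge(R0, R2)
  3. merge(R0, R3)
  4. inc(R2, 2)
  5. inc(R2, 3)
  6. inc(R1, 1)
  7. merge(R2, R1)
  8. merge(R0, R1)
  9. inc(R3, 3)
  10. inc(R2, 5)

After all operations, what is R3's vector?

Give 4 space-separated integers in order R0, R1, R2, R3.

Op 1: merge R1<->R3 -> R1=(0,0,0,0) R3=(0,0,0,0)
Op 2: merge R0<->R2 -> R0=(0,0,0,0) R2=(0,0,0,0)
Op 3: merge R0<->R3 -> R0=(0,0,0,0) R3=(0,0,0,0)
Op 4: inc R2 by 2 -> R2=(0,0,2,0) value=2
Op 5: inc R2 by 3 -> R2=(0,0,5,0) value=5
Op 6: inc R1 by 1 -> R1=(0,1,0,0) value=1
Op 7: merge R2<->R1 -> R2=(0,1,5,0) R1=(0,1,5,0)
Op 8: merge R0<->R1 -> R0=(0,1,5,0) R1=(0,1,5,0)
Op 9: inc R3 by 3 -> R3=(0,0,0,3) value=3
Op 10: inc R2 by 5 -> R2=(0,1,10,0) value=11

Answer: 0 0 0 3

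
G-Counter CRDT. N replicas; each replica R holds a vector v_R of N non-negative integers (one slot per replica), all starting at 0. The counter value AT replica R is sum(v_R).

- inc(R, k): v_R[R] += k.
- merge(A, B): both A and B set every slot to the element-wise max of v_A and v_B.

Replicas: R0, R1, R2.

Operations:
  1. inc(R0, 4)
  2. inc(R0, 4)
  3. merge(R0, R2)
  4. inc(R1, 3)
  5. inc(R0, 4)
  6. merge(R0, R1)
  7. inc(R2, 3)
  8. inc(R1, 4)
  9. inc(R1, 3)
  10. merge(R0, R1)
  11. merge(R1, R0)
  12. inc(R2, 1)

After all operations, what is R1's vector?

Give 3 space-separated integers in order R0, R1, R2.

Op 1: inc R0 by 4 -> R0=(4,0,0) value=4
Op 2: inc R0 by 4 -> R0=(8,0,0) value=8
Op 3: merge R0<->R2 -> R0=(8,0,0) R2=(8,0,0)
Op 4: inc R1 by 3 -> R1=(0,3,0) value=3
Op 5: inc R0 by 4 -> R0=(12,0,0) value=12
Op 6: merge R0<->R1 -> R0=(12,3,0) R1=(12,3,0)
Op 7: inc R2 by 3 -> R2=(8,0,3) value=11
Op 8: inc R1 by 4 -> R1=(12,7,0) value=19
Op 9: inc R1 by 3 -> R1=(12,10,0) value=22
Op 10: merge R0<->R1 -> R0=(12,10,0) R1=(12,10,0)
Op 11: merge R1<->R0 -> R1=(12,10,0) R0=(12,10,0)
Op 12: inc R2 by 1 -> R2=(8,0,4) value=12

Answer: 12 10 0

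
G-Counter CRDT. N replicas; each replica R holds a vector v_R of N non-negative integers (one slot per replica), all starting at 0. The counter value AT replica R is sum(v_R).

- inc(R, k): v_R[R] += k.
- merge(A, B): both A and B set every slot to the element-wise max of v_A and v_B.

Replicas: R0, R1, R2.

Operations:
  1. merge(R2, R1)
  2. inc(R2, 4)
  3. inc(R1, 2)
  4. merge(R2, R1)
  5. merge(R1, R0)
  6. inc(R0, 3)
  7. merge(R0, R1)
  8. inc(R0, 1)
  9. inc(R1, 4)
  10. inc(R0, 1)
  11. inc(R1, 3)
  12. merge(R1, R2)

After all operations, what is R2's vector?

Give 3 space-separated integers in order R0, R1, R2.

Answer: 3 9 4

Derivation:
Op 1: merge R2<->R1 -> R2=(0,0,0) R1=(0,0,0)
Op 2: inc R2 by 4 -> R2=(0,0,4) value=4
Op 3: inc R1 by 2 -> R1=(0,2,0) value=2
Op 4: merge R2<->R1 -> R2=(0,2,4) R1=(0,2,4)
Op 5: merge R1<->R0 -> R1=(0,2,4) R0=(0,2,4)
Op 6: inc R0 by 3 -> R0=(3,2,4) value=9
Op 7: merge R0<->R1 -> R0=(3,2,4) R1=(3,2,4)
Op 8: inc R0 by 1 -> R0=(4,2,4) value=10
Op 9: inc R1 by 4 -> R1=(3,6,4) value=13
Op 10: inc R0 by 1 -> R0=(5,2,4) value=11
Op 11: inc R1 by 3 -> R1=(3,9,4) value=16
Op 12: merge R1<->R2 -> R1=(3,9,4) R2=(3,9,4)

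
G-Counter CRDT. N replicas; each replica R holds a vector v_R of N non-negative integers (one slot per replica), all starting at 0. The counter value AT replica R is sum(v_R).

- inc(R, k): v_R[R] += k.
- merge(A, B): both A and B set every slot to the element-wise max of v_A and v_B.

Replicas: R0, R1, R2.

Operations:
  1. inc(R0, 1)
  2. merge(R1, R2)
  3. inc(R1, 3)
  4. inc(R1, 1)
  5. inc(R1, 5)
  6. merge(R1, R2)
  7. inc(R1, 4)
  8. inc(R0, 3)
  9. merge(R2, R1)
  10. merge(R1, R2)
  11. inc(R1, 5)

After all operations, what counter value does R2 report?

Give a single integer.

Answer: 13

Derivation:
Op 1: inc R0 by 1 -> R0=(1,0,0) value=1
Op 2: merge R1<->R2 -> R1=(0,0,0) R2=(0,0,0)
Op 3: inc R1 by 3 -> R1=(0,3,0) value=3
Op 4: inc R1 by 1 -> R1=(0,4,0) value=4
Op 5: inc R1 by 5 -> R1=(0,9,0) value=9
Op 6: merge R1<->R2 -> R1=(0,9,0) R2=(0,9,0)
Op 7: inc R1 by 4 -> R1=(0,13,0) value=13
Op 8: inc R0 by 3 -> R0=(4,0,0) value=4
Op 9: merge R2<->R1 -> R2=(0,13,0) R1=(0,13,0)
Op 10: merge R1<->R2 -> R1=(0,13,0) R2=(0,13,0)
Op 11: inc R1 by 5 -> R1=(0,18,0) value=18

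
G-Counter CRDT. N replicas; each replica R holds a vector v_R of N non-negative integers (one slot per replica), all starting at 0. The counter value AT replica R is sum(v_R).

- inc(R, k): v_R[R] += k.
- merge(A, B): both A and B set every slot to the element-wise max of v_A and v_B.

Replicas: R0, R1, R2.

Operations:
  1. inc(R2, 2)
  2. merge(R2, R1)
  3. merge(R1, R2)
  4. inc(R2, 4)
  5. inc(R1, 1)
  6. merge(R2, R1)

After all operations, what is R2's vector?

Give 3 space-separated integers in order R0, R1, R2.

Answer: 0 1 6

Derivation:
Op 1: inc R2 by 2 -> R2=(0,0,2) value=2
Op 2: merge R2<->R1 -> R2=(0,0,2) R1=(0,0,2)
Op 3: merge R1<->R2 -> R1=(0,0,2) R2=(0,0,2)
Op 4: inc R2 by 4 -> R2=(0,0,6) value=6
Op 5: inc R1 by 1 -> R1=(0,1,2) value=3
Op 6: merge R2<->R1 -> R2=(0,1,6) R1=(0,1,6)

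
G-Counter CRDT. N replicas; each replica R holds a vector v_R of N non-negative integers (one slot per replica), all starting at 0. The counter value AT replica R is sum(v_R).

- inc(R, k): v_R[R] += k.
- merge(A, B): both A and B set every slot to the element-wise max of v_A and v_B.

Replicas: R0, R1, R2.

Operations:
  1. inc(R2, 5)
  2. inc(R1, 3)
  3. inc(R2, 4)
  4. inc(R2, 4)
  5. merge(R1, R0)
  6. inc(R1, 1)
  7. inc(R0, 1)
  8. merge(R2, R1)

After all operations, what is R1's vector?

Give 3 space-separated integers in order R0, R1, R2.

Answer: 0 4 13

Derivation:
Op 1: inc R2 by 5 -> R2=(0,0,5) value=5
Op 2: inc R1 by 3 -> R1=(0,3,0) value=3
Op 3: inc R2 by 4 -> R2=(0,0,9) value=9
Op 4: inc R2 by 4 -> R2=(0,0,13) value=13
Op 5: merge R1<->R0 -> R1=(0,3,0) R0=(0,3,0)
Op 6: inc R1 by 1 -> R1=(0,4,0) value=4
Op 7: inc R0 by 1 -> R0=(1,3,0) value=4
Op 8: merge R2<->R1 -> R2=(0,4,13) R1=(0,4,13)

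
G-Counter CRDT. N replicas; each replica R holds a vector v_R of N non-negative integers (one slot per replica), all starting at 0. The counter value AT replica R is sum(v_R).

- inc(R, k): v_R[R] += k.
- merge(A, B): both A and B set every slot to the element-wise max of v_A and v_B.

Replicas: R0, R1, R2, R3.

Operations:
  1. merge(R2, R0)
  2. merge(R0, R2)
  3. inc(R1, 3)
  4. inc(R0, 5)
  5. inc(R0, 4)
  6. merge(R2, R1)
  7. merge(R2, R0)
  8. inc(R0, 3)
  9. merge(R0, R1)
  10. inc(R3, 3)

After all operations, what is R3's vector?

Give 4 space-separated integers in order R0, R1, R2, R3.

Answer: 0 0 0 3

Derivation:
Op 1: merge R2<->R0 -> R2=(0,0,0,0) R0=(0,0,0,0)
Op 2: merge R0<->R2 -> R0=(0,0,0,0) R2=(0,0,0,0)
Op 3: inc R1 by 3 -> R1=(0,3,0,0) value=3
Op 4: inc R0 by 5 -> R0=(5,0,0,0) value=5
Op 5: inc R0 by 4 -> R0=(9,0,0,0) value=9
Op 6: merge R2<->R1 -> R2=(0,3,0,0) R1=(0,3,0,0)
Op 7: merge R2<->R0 -> R2=(9,3,0,0) R0=(9,3,0,0)
Op 8: inc R0 by 3 -> R0=(12,3,0,0) value=15
Op 9: merge R0<->R1 -> R0=(12,3,0,0) R1=(12,3,0,0)
Op 10: inc R3 by 3 -> R3=(0,0,0,3) value=3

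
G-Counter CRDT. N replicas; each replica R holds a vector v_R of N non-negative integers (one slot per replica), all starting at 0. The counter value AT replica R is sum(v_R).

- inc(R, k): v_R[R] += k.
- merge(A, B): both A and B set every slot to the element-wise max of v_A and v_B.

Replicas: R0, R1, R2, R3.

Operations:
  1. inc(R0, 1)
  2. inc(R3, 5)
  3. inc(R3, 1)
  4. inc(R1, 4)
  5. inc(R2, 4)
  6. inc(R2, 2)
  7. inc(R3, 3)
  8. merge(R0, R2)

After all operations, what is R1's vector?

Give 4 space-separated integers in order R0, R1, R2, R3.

Op 1: inc R0 by 1 -> R0=(1,0,0,0) value=1
Op 2: inc R3 by 5 -> R3=(0,0,0,5) value=5
Op 3: inc R3 by 1 -> R3=(0,0,0,6) value=6
Op 4: inc R1 by 4 -> R1=(0,4,0,0) value=4
Op 5: inc R2 by 4 -> R2=(0,0,4,0) value=4
Op 6: inc R2 by 2 -> R2=(0,0,6,0) value=6
Op 7: inc R3 by 3 -> R3=(0,0,0,9) value=9
Op 8: merge R0<->R2 -> R0=(1,0,6,0) R2=(1,0,6,0)

Answer: 0 4 0 0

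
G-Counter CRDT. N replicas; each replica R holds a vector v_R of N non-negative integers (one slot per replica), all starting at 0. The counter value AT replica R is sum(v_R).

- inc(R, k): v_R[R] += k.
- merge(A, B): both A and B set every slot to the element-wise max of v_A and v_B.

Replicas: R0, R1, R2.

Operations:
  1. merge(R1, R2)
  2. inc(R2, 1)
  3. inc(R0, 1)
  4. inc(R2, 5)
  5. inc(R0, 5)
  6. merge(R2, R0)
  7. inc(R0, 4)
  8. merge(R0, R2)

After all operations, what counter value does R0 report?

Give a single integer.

Answer: 16

Derivation:
Op 1: merge R1<->R2 -> R1=(0,0,0) R2=(0,0,0)
Op 2: inc R2 by 1 -> R2=(0,0,1) value=1
Op 3: inc R0 by 1 -> R0=(1,0,0) value=1
Op 4: inc R2 by 5 -> R2=(0,0,6) value=6
Op 5: inc R0 by 5 -> R0=(6,0,0) value=6
Op 6: merge R2<->R0 -> R2=(6,0,6) R0=(6,0,6)
Op 7: inc R0 by 4 -> R0=(10,0,6) value=16
Op 8: merge R0<->R2 -> R0=(10,0,6) R2=(10,0,6)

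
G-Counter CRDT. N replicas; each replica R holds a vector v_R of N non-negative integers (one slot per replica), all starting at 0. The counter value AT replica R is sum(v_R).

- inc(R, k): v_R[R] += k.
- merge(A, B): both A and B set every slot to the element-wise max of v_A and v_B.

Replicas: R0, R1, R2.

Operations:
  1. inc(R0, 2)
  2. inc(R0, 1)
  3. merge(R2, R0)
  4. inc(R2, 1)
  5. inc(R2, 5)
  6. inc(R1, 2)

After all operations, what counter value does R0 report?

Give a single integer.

Answer: 3

Derivation:
Op 1: inc R0 by 2 -> R0=(2,0,0) value=2
Op 2: inc R0 by 1 -> R0=(3,0,0) value=3
Op 3: merge R2<->R0 -> R2=(3,0,0) R0=(3,0,0)
Op 4: inc R2 by 1 -> R2=(3,0,1) value=4
Op 5: inc R2 by 5 -> R2=(3,0,6) value=9
Op 6: inc R1 by 2 -> R1=(0,2,0) value=2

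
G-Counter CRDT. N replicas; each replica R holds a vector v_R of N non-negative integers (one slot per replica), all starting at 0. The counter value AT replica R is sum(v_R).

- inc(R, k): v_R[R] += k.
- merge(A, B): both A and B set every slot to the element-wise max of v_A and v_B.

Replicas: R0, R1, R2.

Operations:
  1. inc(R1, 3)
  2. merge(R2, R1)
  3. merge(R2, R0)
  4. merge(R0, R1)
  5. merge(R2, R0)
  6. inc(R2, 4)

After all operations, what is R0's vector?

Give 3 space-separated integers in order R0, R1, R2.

Answer: 0 3 0

Derivation:
Op 1: inc R1 by 3 -> R1=(0,3,0) value=3
Op 2: merge R2<->R1 -> R2=(0,3,0) R1=(0,3,0)
Op 3: merge R2<->R0 -> R2=(0,3,0) R0=(0,3,0)
Op 4: merge R0<->R1 -> R0=(0,3,0) R1=(0,3,0)
Op 5: merge R2<->R0 -> R2=(0,3,0) R0=(0,3,0)
Op 6: inc R2 by 4 -> R2=(0,3,4) value=7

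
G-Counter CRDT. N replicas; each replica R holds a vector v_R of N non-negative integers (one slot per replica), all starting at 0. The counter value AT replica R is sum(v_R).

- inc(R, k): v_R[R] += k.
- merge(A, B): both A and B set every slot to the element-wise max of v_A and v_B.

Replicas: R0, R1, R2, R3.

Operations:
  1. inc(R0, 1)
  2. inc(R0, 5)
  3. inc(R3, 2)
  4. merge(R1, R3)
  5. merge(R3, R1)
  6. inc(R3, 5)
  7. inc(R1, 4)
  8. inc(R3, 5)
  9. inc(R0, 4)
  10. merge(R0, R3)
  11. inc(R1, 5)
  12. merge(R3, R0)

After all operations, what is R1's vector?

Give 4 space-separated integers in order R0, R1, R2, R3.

Answer: 0 9 0 2

Derivation:
Op 1: inc R0 by 1 -> R0=(1,0,0,0) value=1
Op 2: inc R0 by 5 -> R0=(6,0,0,0) value=6
Op 3: inc R3 by 2 -> R3=(0,0,0,2) value=2
Op 4: merge R1<->R3 -> R1=(0,0,0,2) R3=(0,0,0,2)
Op 5: merge R3<->R1 -> R3=(0,0,0,2) R1=(0,0,0,2)
Op 6: inc R3 by 5 -> R3=(0,0,0,7) value=7
Op 7: inc R1 by 4 -> R1=(0,4,0,2) value=6
Op 8: inc R3 by 5 -> R3=(0,0,0,12) value=12
Op 9: inc R0 by 4 -> R0=(10,0,0,0) value=10
Op 10: merge R0<->R3 -> R0=(10,0,0,12) R3=(10,0,0,12)
Op 11: inc R1 by 5 -> R1=(0,9,0,2) value=11
Op 12: merge R3<->R0 -> R3=(10,0,0,12) R0=(10,0,0,12)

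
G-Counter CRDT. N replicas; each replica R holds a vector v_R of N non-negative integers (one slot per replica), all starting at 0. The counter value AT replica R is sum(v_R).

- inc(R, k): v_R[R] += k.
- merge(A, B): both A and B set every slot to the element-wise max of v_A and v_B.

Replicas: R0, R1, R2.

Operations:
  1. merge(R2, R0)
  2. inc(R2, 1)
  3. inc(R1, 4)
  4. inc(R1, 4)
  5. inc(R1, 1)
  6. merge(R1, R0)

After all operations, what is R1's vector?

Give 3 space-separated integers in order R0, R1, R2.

Answer: 0 9 0

Derivation:
Op 1: merge R2<->R0 -> R2=(0,0,0) R0=(0,0,0)
Op 2: inc R2 by 1 -> R2=(0,0,1) value=1
Op 3: inc R1 by 4 -> R1=(0,4,0) value=4
Op 4: inc R1 by 4 -> R1=(0,8,0) value=8
Op 5: inc R1 by 1 -> R1=(0,9,0) value=9
Op 6: merge R1<->R0 -> R1=(0,9,0) R0=(0,9,0)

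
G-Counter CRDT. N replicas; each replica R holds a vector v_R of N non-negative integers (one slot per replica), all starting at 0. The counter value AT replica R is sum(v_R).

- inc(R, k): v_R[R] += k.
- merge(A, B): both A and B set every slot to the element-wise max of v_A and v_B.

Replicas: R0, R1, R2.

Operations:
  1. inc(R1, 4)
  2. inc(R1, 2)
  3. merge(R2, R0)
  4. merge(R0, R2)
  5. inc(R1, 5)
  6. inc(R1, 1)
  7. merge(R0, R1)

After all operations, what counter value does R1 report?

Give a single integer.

Answer: 12

Derivation:
Op 1: inc R1 by 4 -> R1=(0,4,0) value=4
Op 2: inc R1 by 2 -> R1=(0,6,0) value=6
Op 3: merge R2<->R0 -> R2=(0,0,0) R0=(0,0,0)
Op 4: merge R0<->R2 -> R0=(0,0,0) R2=(0,0,0)
Op 5: inc R1 by 5 -> R1=(0,11,0) value=11
Op 6: inc R1 by 1 -> R1=(0,12,0) value=12
Op 7: merge R0<->R1 -> R0=(0,12,0) R1=(0,12,0)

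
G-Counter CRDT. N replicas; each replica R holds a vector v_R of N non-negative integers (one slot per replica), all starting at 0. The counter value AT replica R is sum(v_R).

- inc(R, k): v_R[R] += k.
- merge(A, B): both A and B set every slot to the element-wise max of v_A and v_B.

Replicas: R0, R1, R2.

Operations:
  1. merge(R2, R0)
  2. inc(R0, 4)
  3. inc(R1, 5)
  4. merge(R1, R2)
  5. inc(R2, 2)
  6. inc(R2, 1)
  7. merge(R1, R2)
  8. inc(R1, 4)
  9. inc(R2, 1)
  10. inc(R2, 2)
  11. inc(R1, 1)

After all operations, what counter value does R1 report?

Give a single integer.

Op 1: merge R2<->R0 -> R2=(0,0,0) R0=(0,0,0)
Op 2: inc R0 by 4 -> R0=(4,0,0) value=4
Op 3: inc R1 by 5 -> R1=(0,5,0) value=5
Op 4: merge R1<->R2 -> R1=(0,5,0) R2=(0,5,0)
Op 5: inc R2 by 2 -> R2=(0,5,2) value=7
Op 6: inc R2 by 1 -> R2=(0,5,3) value=8
Op 7: merge R1<->R2 -> R1=(0,5,3) R2=(0,5,3)
Op 8: inc R1 by 4 -> R1=(0,9,3) value=12
Op 9: inc R2 by 1 -> R2=(0,5,4) value=9
Op 10: inc R2 by 2 -> R2=(0,5,6) value=11
Op 11: inc R1 by 1 -> R1=(0,10,3) value=13

Answer: 13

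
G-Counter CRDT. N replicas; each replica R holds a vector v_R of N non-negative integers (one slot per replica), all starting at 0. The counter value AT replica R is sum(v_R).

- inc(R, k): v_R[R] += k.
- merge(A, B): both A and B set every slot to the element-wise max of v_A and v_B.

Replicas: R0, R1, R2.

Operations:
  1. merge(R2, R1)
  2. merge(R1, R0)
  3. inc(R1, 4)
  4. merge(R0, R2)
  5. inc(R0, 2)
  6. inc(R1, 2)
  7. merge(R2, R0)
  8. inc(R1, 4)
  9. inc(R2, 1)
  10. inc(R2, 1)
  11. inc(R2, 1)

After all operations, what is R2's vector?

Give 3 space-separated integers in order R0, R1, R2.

Op 1: merge R2<->R1 -> R2=(0,0,0) R1=(0,0,0)
Op 2: merge R1<->R0 -> R1=(0,0,0) R0=(0,0,0)
Op 3: inc R1 by 4 -> R1=(0,4,0) value=4
Op 4: merge R0<->R2 -> R0=(0,0,0) R2=(0,0,0)
Op 5: inc R0 by 2 -> R0=(2,0,0) value=2
Op 6: inc R1 by 2 -> R1=(0,6,0) value=6
Op 7: merge R2<->R0 -> R2=(2,0,0) R0=(2,0,0)
Op 8: inc R1 by 4 -> R1=(0,10,0) value=10
Op 9: inc R2 by 1 -> R2=(2,0,1) value=3
Op 10: inc R2 by 1 -> R2=(2,0,2) value=4
Op 11: inc R2 by 1 -> R2=(2,0,3) value=5

Answer: 2 0 3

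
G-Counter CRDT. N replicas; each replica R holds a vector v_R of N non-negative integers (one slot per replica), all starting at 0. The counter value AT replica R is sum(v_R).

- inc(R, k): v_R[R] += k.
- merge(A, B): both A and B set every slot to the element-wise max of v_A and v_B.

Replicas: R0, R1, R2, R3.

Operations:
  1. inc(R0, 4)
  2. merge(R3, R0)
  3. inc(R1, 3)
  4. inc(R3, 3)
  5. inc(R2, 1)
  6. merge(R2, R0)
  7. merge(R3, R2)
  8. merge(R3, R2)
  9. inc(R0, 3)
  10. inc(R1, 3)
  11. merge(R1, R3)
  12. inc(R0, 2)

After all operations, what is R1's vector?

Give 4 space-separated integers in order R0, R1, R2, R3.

Op 1: inc R0 by 4 -> R0=(4,0,0,0) value=4
Op 2: merge R3<->R0 -> R3=(4,0,0,0) R0=(4,0,0,0)
Op 3: inc R1 by 3 -> R1=(0,3,0,0) value=3
Op 4: inc R3 by 3 -> R3=(4,0,0,3) value=7
Op 5: inc R2 by 1 -> R2=(0,0,1,0) value=1
Op 6: merge R2<->R0 -> R2=(4,0,1,0) R0=(4,0,1,0)
Op 7: merge R3<->R2 -> R3=(4,0,1,3) R2=(4,0,1,3)
Op 8: merge R3<->R2 -> R3=(4,0,1,3) R2=(4,0,1,3)
Op 9: inc R0 by 3 -> R0=(7,0,1,0) value=8
Op 10: inc R1 by 3 -> R1=(0,6,0,0) value=6
Op 11: merge R1<->R3 -> R1=(4,6,1,3) R3=(4,6,1,3)
Op 12: inc R0 by 2 -> R0=(9,0,1,0) value=10

Answer: 4 6 1 3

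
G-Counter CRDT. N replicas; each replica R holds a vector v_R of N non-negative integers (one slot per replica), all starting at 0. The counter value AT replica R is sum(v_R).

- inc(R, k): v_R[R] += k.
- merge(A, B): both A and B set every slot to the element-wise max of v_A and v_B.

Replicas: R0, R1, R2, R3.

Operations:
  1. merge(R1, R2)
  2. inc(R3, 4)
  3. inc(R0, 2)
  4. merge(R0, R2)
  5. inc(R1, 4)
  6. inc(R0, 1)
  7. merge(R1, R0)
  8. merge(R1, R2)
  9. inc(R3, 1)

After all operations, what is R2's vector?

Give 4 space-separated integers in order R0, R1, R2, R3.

Op 1: merge R1<->R2 -> R1=(0,0,0,0) R2=(0,0,0,0)
Op 2: inc R3 by 4 -> R3=(0,0,0,4) value=4
Op 3: inc R0 by 2 -> R0=(2,0,0,0) value=2
Op 4: merge R0<->R2 -> R0=(2,0,0,0) R2=(2,0,0,0)
Op 5: inc R1 by 4 -> R1=(0,4,0,0) value=4
Op 6: inc R0 by 1 -> R0=(3,0,0,0) value=3
Op 7: merge R1<->R0 -> R1=(3,4,0,0) R0=(3,4,0,0)
Op 8: merge R1<->R2 -> R1=(3,4,0,0) R2=(3,4,0,0)
Op 9: inc R3 by 1 -> R3=(0,0,0,5) value=5

Answer: 3 4 0 0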